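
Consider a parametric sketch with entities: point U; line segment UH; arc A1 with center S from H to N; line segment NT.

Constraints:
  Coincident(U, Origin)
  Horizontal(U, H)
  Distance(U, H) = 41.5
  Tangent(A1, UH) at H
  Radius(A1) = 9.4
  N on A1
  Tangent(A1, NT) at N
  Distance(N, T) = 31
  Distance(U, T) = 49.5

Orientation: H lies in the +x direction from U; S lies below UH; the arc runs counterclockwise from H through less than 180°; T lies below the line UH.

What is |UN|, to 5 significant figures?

33.278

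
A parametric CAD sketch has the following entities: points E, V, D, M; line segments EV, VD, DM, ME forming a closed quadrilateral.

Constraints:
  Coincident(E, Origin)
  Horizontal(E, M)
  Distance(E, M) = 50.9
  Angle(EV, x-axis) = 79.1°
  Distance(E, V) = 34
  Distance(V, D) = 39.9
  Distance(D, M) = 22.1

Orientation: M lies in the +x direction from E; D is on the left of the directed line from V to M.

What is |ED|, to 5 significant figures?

49.166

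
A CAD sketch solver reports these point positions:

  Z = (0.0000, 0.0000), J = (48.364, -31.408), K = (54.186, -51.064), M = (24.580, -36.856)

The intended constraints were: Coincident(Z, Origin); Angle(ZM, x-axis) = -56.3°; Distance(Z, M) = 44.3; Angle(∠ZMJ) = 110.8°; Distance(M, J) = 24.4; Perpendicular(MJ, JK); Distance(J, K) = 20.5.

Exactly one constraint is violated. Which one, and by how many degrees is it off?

Perpendicular(MJ, JK) — off by 3.60°.

Z = (0.00, 0.00) ✓; ZM at -56.30° ✓; |ZM| = 44.30 ✓; ∠ZMJ = 110.8° ✓; |MJ| = 24.40 ✓; ∠(MJ, JK) = 86.40° ✗; |JK| = 20.50 ✓.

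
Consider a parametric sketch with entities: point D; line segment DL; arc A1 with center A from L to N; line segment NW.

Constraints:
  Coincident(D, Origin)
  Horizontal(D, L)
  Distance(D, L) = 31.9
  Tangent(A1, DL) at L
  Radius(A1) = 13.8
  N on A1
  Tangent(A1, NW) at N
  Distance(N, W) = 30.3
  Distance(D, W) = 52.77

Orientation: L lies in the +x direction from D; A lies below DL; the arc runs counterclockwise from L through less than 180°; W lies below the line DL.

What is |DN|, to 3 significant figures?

25.0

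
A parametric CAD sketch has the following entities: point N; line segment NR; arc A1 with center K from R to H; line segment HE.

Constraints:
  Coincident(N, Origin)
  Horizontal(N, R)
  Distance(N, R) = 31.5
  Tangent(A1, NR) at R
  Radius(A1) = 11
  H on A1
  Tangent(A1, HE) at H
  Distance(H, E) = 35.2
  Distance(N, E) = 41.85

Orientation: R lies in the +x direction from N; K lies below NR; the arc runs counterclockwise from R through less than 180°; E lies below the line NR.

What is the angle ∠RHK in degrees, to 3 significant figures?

54.5°

Checks: N.y = 0.00, R.y = 0.00 ✓; |KH| = 11.00 ✓; ∠(KH, HE) = 90.00° ✓; |HE| = 35.20 ✓; |NE| = 41.85 ✓.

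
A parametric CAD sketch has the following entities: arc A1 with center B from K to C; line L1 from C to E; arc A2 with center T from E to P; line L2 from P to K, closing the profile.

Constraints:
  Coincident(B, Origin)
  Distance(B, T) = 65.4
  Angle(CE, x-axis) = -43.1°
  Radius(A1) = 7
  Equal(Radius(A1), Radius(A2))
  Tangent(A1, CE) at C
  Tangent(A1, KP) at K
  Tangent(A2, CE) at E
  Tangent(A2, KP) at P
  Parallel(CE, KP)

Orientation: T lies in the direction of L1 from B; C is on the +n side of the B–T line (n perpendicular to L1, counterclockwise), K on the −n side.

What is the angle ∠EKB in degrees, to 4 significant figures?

77.92°

The slot axis is L1's direction at -43.1°, so u = (cos -43.1°, sin -43.1°) = (0.7302, -0.6833) and n = (−sin -43.1°, cos -43.1°) = (0.6833, 0.7302). B is at the origin and T lies 65.4 along u from B, so T = 65.4·u = (47.75, -44.69). Tangency of A1 to both parallel lines with radius 7.0 puts C and K at B ± 7.0·n: C = (4.783, 5.111), K = (-4.783, -5.111). Equal radii place E and P the same way about T: E = T + 7.0·n = (52.54, -39.57), P = T − 7.0·n = (42.97, -49.80). Then cos ∠EKB = KE·KB / (|KE||KB|), giving 77.92°.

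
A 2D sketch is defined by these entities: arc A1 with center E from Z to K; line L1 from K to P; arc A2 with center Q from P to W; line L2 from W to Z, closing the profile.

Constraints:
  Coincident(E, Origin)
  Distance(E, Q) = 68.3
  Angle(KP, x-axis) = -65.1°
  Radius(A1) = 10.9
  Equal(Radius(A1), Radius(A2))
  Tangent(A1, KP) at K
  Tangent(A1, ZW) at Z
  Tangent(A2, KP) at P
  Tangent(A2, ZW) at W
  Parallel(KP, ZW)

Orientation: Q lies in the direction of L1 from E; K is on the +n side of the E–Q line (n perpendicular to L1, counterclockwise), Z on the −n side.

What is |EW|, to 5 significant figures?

69.164

Tangency of A1 to both parallel lines with radius 10.9 puts K and Z at E ± 10.9·n: K = (9.8868, 4.5893), Z = (-9.8868, -4.5893). Equal radii place P and W the same way about Q: P = Q + 10.9·n = (38.644, -57.362), W = Q − 10.9·n = (18.870, -66.540). Then |EW| = |W − E| = 69.164.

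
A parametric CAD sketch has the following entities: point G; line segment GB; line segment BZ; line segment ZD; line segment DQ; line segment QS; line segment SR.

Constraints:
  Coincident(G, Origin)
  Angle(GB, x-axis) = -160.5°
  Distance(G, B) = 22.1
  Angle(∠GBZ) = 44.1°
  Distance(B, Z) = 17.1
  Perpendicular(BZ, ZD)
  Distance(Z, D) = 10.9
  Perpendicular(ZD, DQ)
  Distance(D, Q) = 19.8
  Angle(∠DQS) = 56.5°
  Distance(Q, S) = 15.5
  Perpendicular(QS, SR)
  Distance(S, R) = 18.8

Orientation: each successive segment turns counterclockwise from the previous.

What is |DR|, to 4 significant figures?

5.113

G is at the origin; GB runs at -160.5° with length 22.1, so B = (-20.83, -7.377). ∠GBZ = 44.1° gives BZ at -24.60° from the x-axis; with |BZ| = 17.1, Z = (-5.284, -14.50). BZ ⟂ ZD, so ZD runs at 65.40°; with |ZD| = 10.9, D = (-0.7470, -4.585). ZD ⟂ DQ, so DQ runs at 155.4°; with |DQ| = 19.8, Q = (-18.75, 3.658). ∠DQS = 56.5° gives QS at -81.10° from the x-axis; with |QS| = 15.5, S = (-16.35, -11.66). QS is perpendicular to SR, so SR runs at 8.900°; with |SR| = 18.8, R = (2.222, -8.747). Then |DR| = |R − D| = 5.113.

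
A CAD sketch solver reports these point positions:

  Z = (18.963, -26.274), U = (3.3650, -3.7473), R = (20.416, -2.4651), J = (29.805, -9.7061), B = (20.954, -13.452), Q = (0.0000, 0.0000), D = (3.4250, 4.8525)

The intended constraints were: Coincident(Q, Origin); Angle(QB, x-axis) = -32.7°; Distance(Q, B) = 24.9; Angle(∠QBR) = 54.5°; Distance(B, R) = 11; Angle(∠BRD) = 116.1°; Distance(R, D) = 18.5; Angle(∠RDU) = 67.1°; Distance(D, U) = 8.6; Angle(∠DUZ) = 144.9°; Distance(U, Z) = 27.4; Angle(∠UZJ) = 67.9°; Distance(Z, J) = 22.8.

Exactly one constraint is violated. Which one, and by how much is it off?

Distance(Z, J) = 22.8 — off by 3.00.

Q = (0.00, 0.00) ✓; QB at -32.70° ✓; |QB| = 24.90 ✓; ∠QBR = 54.50° ✓; |BR| = 11.00 ✓; ∠BRD = 116.1° ✓; |RD| = 18.50 ✓; ∠RDU = 67.10° ✓; |DU| = 8.600 ✓; ∠DUZ = 144.9° ✓; |UZ| = 27.40 ✓; ∠UZJ = 67.90° ✓; |ZJ| = 19.80 ✗.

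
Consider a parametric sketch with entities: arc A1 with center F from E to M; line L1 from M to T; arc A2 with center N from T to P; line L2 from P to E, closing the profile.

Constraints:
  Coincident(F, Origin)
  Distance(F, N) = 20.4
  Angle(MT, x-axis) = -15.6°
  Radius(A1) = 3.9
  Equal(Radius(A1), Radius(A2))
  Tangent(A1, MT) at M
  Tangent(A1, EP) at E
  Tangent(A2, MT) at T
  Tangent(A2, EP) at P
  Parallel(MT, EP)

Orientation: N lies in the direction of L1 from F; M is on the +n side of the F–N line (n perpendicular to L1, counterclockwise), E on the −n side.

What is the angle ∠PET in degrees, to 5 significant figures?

20.925°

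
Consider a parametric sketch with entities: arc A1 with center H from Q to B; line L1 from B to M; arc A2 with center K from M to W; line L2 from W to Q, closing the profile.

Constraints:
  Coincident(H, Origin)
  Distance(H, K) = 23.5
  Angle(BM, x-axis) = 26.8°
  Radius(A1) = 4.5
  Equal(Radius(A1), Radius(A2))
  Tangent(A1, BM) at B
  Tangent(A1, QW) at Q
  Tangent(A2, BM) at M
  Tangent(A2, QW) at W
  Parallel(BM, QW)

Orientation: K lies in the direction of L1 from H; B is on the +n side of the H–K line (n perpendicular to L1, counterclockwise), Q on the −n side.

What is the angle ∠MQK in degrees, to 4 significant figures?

10.12°

The slot axis is L1's direction at 26.8°, so u = (cos 26.8°, sin 26.8°) = (0.8926, 0.4509) and n = (−sin 26.8°, cos 26.8°) = (-0.4509, 0.8926). H is at the origin and K lies 23.5 along u from H, so K = 23.5·u = (20.98, 10.60). Tangency of A1 to both parallel lines with radius 4.5 puts B and Q at H ± 4.5·n: B = (-2.029, 4.017), Q = (2.029, -4.017). Equal radii place M and W the same way about K: M = K + 4.5·n = (18.95, 14.61), W = K − 4.5·n = (23.00, 6.579). Then cos ∠MQK = QM·QK / (|QM||QK|), giving 10.12°.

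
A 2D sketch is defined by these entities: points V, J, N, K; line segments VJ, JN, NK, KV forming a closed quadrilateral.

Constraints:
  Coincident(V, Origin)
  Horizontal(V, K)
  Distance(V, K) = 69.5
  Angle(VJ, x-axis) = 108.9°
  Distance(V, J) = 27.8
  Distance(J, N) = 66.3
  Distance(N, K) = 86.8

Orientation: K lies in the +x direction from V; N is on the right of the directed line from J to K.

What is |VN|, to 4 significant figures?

40.69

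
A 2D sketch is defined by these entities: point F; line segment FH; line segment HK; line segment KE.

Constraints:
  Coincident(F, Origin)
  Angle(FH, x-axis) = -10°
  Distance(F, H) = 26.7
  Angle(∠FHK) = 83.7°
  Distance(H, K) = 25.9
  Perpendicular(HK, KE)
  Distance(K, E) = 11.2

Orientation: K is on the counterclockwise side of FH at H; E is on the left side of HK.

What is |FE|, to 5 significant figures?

27.621

F is at the origin; FH runs at -10.0° with length 26.7, so H = 26.7·(cos -10.0°, sin -10.0°) = (26.294, -4.6364). ∠FHK = 83.7°, so HK runs at -10.0° + (180° − 83.7°) = 86.300° from the x-axis; with |HK| = 25.9, K = H + 25.9·(cos 86.300°, sin 86.300°) = (27.966, 21.210). The perpendicularity gives KE at right angles to HK; with |KE| = 11.2 on the left of HK, E = K + 11.2·(-0.99792, 0.064532) = (16.789, 21.932). Then |FE| = |E − F| = 27.621.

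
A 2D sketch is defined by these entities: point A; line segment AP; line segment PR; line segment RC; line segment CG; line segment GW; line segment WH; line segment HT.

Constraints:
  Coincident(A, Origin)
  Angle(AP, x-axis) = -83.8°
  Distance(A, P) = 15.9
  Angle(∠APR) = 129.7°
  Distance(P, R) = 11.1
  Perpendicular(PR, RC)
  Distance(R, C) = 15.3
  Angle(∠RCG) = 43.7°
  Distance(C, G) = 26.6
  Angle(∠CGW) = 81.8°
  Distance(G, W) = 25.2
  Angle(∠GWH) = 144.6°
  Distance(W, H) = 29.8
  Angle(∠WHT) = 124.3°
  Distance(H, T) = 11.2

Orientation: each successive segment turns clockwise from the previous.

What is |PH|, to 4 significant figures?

46.89

∠CGW = 81.8° gives GW at -98.60° from the x-axis; with |GW| = 25.2, W = (5.836, -38.23). ∠GWH = 144.6° gives WH at -134.0° from the x-axis; with |WH| = 29.8, H = (-14.86, -59.67). Then |PH| = |H − P| = 46.89.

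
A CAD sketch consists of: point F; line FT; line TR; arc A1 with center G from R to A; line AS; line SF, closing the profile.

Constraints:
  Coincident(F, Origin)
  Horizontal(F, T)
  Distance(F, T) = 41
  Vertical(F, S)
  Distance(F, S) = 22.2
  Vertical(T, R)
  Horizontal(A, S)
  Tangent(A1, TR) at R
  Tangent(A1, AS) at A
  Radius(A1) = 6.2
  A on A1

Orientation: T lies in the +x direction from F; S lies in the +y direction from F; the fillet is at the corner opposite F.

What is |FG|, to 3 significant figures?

38.3

F and S share the same x with |FS| = 22.2 and S on the +y side, so S = (0.00, 22.2). The virtual corner opposite F is at (41.0, 22.2). Since A1 is tangent to TR there, GR ⟂ TR and since A1 is tangent to AS there, GA ⟂ AS, with radius 6.2, so the center G sits 6.2 in from both sides at G = (34.8, 16.0). Then |FG| = |G − F| = 38.3.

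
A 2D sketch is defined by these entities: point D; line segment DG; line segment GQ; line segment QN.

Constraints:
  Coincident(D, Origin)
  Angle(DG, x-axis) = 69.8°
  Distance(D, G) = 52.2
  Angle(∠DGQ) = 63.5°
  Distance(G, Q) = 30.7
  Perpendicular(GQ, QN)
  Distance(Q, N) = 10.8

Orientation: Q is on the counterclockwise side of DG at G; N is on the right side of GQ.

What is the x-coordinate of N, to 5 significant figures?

-13.675

D is at the origin; DG runs at 69.8° with length 52.2, so G = 52.2·(cos 69.8°, sin 69.8°) = (18.025, 48.989). ∠DGQ = 63.5°, so GQ runs at 69.8° + (180° − 63.5°) = 186.30° from the x-axis; with |GQ| = 30.7, Q = G + 30.7·(cos 186.30°, sin 186.30°) = (-12.490, 45.620). GQ is perpendicular to QN; with |QN| = 10.8 on the right of GQ, N = Q + 10.8·(-0.10973, 0.99396) = (-13.675, 56.355). So N.x = -13.675.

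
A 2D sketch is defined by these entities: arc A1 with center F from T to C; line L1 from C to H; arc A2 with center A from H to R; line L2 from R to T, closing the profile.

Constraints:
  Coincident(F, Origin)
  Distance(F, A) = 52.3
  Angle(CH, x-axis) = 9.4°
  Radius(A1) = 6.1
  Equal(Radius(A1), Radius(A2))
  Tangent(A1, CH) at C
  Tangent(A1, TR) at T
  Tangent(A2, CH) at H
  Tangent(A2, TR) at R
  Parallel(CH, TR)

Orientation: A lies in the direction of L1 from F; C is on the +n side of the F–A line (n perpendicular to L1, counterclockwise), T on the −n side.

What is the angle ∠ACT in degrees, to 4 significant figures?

83.35°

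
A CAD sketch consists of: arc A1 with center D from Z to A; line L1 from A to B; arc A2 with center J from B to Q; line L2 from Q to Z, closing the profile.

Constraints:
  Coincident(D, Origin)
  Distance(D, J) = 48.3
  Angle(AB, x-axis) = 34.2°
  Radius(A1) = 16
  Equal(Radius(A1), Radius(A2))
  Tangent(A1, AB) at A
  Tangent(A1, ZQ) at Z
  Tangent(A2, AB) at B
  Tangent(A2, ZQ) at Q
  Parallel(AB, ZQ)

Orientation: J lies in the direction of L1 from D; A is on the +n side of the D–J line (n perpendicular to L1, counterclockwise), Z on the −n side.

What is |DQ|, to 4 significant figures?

50.88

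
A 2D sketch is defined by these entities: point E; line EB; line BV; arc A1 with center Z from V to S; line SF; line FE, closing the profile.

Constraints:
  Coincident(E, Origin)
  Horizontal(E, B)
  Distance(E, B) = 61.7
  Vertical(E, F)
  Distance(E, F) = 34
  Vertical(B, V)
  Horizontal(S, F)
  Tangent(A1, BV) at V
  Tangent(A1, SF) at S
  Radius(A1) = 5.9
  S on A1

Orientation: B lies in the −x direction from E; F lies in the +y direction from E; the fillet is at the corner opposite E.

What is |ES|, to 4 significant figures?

65.34

The virtual corner opposite E is at (-61.70, 34.00). Since A1 is tangent to BV there, ZV ⟂ BV and tangency of A1 to SF means the radius ZS is perpendicular to SF, with radius 5.9, so the center Z sits 5.9 in from both sides at Z = (-55.80, 28.10). That places the tangent points at V = (-61.70, 28.10) on BV and S = (-55.80, 34.00) on SF. Then |ES| = |S − E| = 65.34.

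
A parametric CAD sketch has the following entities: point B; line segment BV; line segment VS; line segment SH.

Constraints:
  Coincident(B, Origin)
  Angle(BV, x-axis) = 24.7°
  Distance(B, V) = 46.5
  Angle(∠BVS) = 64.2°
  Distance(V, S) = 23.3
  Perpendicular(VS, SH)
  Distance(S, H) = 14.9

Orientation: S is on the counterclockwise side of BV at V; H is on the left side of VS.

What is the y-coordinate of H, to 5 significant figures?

22.754

∠BVS = 64.2°, so VS runs at 24.7° + (180° − 64.2°) = 140.50° from the x-axis; with |VS| = 23.3, S = V + 23.3·(cos 140.50°, sin 140.50°) = (24.267, 34.251). The perpendicularity gives SH at right angles to VS; with |SH| = 14.9 on the left of VS, H = S + 14.9·(-0.63608, -0.77162) = (14.789, 22.754). So H.y = 22.754.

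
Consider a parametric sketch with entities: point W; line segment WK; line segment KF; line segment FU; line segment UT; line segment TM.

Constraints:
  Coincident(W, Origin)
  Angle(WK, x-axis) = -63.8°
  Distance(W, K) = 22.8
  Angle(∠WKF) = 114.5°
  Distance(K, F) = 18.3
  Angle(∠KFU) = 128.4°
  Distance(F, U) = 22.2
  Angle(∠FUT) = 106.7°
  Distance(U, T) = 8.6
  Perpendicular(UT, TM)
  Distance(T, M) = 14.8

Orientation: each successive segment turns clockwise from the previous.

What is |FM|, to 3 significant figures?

16.3

W is at the origin; WK runs at -63.8° with length 22.8, so K = (10.1, -20.5). ∠WKF = 114.5° gives KF at -129° from the x-axis; with |KF| = 18.3, F = (-1.52, -34.6). ∠KFU = 128.4° gives FU at 179° from the x-axis; with |FU| = 22.2, U = (-23.7, -34.3). ∠FUT = 106.7° gives UT at 106° from the x-axis; with |UT| = 8.6, T = (-26.1, -26.0). The perpendicularity gives TM at right angles to UT, so TM runs at 15.8°; with |TM| = 14.8, M = (-11.8, -22.0). Then |FM| = |M − F| = 16.3.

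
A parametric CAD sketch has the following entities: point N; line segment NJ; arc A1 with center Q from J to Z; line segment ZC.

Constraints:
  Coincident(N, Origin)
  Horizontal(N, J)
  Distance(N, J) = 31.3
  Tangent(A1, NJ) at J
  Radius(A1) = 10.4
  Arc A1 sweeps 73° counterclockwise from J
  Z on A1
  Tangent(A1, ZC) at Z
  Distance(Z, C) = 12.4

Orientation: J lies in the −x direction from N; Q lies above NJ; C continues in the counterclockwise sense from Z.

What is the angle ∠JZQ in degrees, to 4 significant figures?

53.50°

N is at the origin; NJ is horizontal with |NJ| = 31.3 and J on the −x side, so J = (-31.30, 0.000). Tangency of A1 to NJ means the radius QJ is perpendicular to NJ, so Q = J + (0, 10.4) = (-31.30, 10.40). On A1, J sits at bearing -90° from Q; a 73° counterclockwise sweep puts Z at bearing -17°, so Z = Q + 10.4·(cos -17°, sin -17°) = (-21.35, 7.359). Then cos ∠JZQ = ZJ·ZQ / (|ZJ||ZQ|), giving 53.50°.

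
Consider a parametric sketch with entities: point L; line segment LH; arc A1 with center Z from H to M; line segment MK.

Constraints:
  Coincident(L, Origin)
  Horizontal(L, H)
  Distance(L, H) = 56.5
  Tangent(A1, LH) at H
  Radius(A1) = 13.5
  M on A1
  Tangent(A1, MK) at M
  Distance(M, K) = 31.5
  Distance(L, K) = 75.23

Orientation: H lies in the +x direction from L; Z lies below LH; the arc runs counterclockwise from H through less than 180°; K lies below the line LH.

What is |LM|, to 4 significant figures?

48.42

Checks: |ZM| = 13.50 ✓; ∠(ZM, MK) = 90.00° ✓; |MK| = 31.50 ✓; |LK| = 75.23 ✓.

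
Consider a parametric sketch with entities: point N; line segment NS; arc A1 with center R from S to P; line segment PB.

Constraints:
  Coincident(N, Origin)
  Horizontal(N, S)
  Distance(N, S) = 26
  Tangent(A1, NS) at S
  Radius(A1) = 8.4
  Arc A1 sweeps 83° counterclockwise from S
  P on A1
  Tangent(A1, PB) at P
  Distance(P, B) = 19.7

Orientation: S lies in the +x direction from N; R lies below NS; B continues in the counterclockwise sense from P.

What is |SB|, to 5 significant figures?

28.991

N is at the origin; N and S share the same y with |NS| = 26.0 and S on the +x side, so S = (26.000, 0.0000). Since A1 is tangent to NS there, RS ⟂ NS, so R = S + (0, -8.4) = (26.000, -8.4000). On A1, S sits at bearing 90° from R; an 83° counterclockwise sweep puts P at bearing 173°, so P = R + 8.4·(cos 173°, sin 173°) = (17.663, -7.3763). A1 meets PB tangentially, so RP is at right angles to PB, so PB runs along (−sin 173°, cos 173°); with |PB| = 19.7, B = (15.262, -26.929). Then |SB| = |B − S| = 28.991.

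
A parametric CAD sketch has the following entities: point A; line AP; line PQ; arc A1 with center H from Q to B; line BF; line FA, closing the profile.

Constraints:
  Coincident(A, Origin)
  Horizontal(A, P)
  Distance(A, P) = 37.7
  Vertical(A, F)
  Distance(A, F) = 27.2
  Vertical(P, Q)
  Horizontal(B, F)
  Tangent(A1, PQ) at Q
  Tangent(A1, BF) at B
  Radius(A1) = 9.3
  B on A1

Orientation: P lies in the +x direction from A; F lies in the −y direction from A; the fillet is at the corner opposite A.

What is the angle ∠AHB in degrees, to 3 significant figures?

122°

The virtual corner opposite A is at (37.7, -27.2). Tangency of A1 to PQ means the radius HQ is perpendicular to PQ and since A1 is tangent to BF there, HB ⟂ BF, with radius 9.3, so the center H sits 9.3 in from both sides at H = (28.4, -17.9). That places the tangent points at Q = (37.7, -17.9) on PQ and B = (28.4, -27.2) on BF. Then cos ∠AHB = HA·HB / (|HA||HB|), giving 122°.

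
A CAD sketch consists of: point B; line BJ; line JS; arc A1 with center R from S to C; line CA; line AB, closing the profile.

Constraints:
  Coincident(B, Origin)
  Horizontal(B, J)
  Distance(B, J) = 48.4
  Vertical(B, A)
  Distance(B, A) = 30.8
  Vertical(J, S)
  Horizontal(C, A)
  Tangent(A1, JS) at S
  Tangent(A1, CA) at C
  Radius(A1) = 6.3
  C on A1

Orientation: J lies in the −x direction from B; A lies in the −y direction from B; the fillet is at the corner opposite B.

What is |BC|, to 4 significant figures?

52.16

B is at the origin; B and J share the same y with |BJ| = 48.4 and J on the −x side, so J = (-48.40, 0.000). BA is vertical with |BA| = 30.8 and A on the −y side, so A = (0.000, -30.80). The virtual corner opposite B is at (-48.40, -30.80). Tangency of A1 to JS means the radius RS is perpendicular to JS and A1 meets CA tangentially, so RC is at right angles to CA, with radius 6.3, so the center R sits 6.3 in from both sides at R = (-42.10, -24.50). That places the tangent points at S = (-48.40, -24.50) on JS and C = (-42.10, -30.80) on CA. Then |BC| = |C − B| = 52.16.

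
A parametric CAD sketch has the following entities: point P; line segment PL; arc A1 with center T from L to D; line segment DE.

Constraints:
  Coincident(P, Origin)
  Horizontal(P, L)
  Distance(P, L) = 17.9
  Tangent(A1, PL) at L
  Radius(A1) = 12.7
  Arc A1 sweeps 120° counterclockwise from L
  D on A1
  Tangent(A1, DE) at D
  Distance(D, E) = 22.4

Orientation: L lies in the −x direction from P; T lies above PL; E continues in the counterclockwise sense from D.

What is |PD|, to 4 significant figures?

20.26

P is at the origin; P and L share the same y with |PL| = 17.9 and L on the −x side, so L = (-17.90, 0.000). A1 meets PL tangentially, so TL is at right angles to PL, so T = L + (0, 12.7) = (-17.90, 12.70). On A1, L sits at bearing -90° from T; a 120° counterclockwise sweep puts D at bearing 30°, so D = T + 12.7·(cos 30°, sin 30°) = (-6.901, 19.05). Then |PD| = |D − P| = 20.26.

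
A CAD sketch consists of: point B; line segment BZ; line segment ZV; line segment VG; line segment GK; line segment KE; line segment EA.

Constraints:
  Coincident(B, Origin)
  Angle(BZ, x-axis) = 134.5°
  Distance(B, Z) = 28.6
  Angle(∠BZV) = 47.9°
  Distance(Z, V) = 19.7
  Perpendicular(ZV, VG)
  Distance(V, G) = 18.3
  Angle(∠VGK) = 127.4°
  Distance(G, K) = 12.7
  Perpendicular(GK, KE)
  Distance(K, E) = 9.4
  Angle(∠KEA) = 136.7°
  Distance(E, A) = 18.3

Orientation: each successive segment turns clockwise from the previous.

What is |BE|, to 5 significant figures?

15.505

∠VGK = 127.4° gives GK at -140.20° from the x-axis; with |GK| = 12.7, K = (-9.3542, -5.1894). The perpendicularity gives KE at right angles to GK, so KE runs at 129.80°; with |KE| = 9.4, E = (-15.371, 2.0324). Then |BE| = |E − B| = 15.505.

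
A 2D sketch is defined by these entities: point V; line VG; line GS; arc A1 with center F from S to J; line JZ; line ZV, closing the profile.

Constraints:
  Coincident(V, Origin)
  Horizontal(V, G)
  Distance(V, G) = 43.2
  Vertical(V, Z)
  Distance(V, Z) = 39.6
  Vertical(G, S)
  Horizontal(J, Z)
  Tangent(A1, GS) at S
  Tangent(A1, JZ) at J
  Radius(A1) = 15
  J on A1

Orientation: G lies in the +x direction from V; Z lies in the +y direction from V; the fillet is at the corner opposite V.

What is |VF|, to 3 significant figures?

37.4

V is at the origin; VG is horizontal with |VG| = 43.2 and G on the +x side, so G = (43.2, 0.00). VZ is vertical with |VZ| = 39.6 and Z on the +y side, so Z = (0.00, 39.6). The virtual corner opposite V is at (43.2, 39.6). Tangency of A1 to GS means the radius FS is perpendicular to GS and tangency of A1 to JZ means the radius FJ is perpendicular to JZ, with radius 15.0, so the center F sits 15.0 in from both sides at F = (28.2, 24.6). Then |VF| = |F − V| = 37.4.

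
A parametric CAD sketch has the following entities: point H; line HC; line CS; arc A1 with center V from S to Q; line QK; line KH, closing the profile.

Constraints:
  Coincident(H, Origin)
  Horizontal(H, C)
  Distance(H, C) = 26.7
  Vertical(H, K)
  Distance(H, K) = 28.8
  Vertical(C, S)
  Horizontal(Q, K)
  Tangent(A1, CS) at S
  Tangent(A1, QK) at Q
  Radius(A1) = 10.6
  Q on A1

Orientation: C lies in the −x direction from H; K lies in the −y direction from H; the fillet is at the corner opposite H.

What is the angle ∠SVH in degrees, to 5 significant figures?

131.50°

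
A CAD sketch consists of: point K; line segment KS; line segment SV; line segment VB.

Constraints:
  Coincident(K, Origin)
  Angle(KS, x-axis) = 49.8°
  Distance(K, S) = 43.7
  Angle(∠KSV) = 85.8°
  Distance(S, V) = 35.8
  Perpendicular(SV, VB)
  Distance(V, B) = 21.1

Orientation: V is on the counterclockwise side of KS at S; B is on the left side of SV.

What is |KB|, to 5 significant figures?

39.600

K is at the origin; KS runs at 49.8° with length 43.7, so S = 43.7·(cos 49.8°, sin 49.8°) = (28.207, 33.378). ∠KSV = 85.8°, so SV runs at 49.8° + (180° − 85.8°) = 144.00° from the x-axis; with |SV| = 35.8, V = S + 35.8·(cos 144.00°, sin 144.00°) = (-0.75631, 54.421). SV is perpendicular to VB; with |VB| = 21.1 on the left of SV, B = V + 21.1·(-0.58779, -0.80902) = (-13.159, 37.350). Then |KB| = |B − K| = 39.600.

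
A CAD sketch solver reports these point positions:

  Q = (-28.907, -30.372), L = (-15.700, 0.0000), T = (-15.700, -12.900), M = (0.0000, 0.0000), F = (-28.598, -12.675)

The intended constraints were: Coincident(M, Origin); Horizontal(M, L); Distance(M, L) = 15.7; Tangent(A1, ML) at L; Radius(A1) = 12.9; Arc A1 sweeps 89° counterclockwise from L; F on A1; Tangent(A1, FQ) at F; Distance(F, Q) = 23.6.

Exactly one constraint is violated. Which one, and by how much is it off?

Distance(F, Q) = 23.6 — off by 5.90.

M = (0.00, 0.00) ✓; M.y = 0.00, L.y = 0.00 ✓; |ML| = 15.70 ✓; ∠(TL, LM) = 90.00° ✓; |TL| = 12.90 ✓; bearing(T→F) − bearing(T→L) = 89.00° ✓; |TF| = 12.90 ✓; ∠(TF, FQ) = 90.00° ✓; |FQ| = 17.70 ✗.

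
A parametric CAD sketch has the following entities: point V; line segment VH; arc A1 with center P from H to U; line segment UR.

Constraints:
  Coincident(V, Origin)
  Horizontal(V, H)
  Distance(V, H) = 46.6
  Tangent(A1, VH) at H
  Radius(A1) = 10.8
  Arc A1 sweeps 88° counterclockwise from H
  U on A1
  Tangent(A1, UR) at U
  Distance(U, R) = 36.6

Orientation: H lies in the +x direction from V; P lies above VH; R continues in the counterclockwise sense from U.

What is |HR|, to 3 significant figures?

48.5

On A1, H sits at bearing -90° from P; an 88° counterclockwise sweep puts U at bearing -2°, so U = P + 10.8·(cos -2°, sin -2°) = (57.4, 10.4). A1 meets UR tangentially, so PU is at right angles to UR, so UR runs along (−sin -2°, cos -2°); with |UR| = 36.6, R = (58.7, 47.0). Then |HR| = |R − H| = 48.5.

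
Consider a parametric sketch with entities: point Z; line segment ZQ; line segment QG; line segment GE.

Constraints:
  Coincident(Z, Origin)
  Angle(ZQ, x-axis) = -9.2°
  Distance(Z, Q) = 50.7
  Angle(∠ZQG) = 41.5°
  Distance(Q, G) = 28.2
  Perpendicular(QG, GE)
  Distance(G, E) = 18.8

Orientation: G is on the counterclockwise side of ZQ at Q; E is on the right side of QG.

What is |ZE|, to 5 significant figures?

53.298

∠ZQG = 41.5°, so QG runs at -9.2° + (180° − 41.5°) = 129.30° from the x-axis; with |QG| = 28.2, G = Q + 28.2·(cos 129.30°, sin 129.30°) = (32.186, 13.716). The perpendicularity gives GE at right angles to QG; with |GE| = 18.8 on the right of QG, E = G + 18.8·(0.77384, 0.63338) = (46.735, 25.624). Then |ZE| = |E − Z| = 53.298.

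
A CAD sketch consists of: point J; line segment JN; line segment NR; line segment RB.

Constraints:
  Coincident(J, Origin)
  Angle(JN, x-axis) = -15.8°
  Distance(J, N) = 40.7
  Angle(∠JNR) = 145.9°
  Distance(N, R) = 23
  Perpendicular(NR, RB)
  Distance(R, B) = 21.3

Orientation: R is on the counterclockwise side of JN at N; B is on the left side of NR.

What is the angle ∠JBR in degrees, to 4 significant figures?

91.53°

∠JNR = 145.9°, so NR runs at -15.8° + (180° − 145.9°) = 18.30° from the x-axis; with |NR| = 23.0, R = N + 23.0·(cos 18.30°, sin 18.30°) = (61.00, -3.860). The perpendicularity gives RB at right angles to NR; with |RB| = 21.3 on the left of NR, B = R + 21.3·(-0.3140, 0.9494) = (54.31, 16.36). Then cos ∠JBR = BJ·BR / (|BJ||BR|), giving 91.53°.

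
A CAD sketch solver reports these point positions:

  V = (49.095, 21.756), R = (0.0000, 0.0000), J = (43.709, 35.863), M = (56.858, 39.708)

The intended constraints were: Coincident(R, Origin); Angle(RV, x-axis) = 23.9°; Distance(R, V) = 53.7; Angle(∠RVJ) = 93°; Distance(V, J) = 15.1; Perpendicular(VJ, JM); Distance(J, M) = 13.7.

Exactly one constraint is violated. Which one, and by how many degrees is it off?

Perpendicular(VJ, JM) — off by 4.60°.

R = (0.00, 0.00) ✓; RV at 23.90° ✓; |RV| = 53.70 ✓; ∠RVJ = 93.00° ✓; |VJ| = 15.10 ✓; ∠(VJ, JM) = 94.60° ✗; |JM| = 13.70 ✓.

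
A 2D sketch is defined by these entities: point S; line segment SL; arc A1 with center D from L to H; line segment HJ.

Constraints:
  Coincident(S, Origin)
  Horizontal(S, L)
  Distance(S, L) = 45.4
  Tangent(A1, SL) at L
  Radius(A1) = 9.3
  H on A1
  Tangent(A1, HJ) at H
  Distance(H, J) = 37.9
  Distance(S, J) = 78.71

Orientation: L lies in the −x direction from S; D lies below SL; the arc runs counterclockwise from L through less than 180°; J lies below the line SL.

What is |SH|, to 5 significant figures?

54.562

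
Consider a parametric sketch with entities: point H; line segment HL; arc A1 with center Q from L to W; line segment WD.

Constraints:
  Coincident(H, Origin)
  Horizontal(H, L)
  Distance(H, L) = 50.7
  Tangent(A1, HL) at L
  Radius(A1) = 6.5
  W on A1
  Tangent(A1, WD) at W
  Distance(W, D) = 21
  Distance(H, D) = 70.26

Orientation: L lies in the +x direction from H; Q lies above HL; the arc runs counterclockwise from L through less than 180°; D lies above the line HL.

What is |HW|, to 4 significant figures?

56.39

Checks: |HL| = 50.70 ✓; |QW| = 6.500 ✓; ∠(QW, WD) = 90.00° ✓; |WD| = 21.00 ✓; |HD| = 70.26 ✓.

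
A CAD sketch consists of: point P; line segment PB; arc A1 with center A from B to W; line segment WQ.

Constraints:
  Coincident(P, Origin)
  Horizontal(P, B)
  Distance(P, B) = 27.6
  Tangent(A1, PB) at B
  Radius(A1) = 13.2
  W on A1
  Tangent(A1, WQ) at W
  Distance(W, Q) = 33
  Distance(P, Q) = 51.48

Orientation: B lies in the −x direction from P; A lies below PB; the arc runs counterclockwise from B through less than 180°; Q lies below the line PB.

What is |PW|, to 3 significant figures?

43.7

Checks: |AW| = 13.20 ✓; ∠(AW, WQ) = 90.00° ✓; |WQ| = 33.00 ✓; |PQ| = 51.48 ✓.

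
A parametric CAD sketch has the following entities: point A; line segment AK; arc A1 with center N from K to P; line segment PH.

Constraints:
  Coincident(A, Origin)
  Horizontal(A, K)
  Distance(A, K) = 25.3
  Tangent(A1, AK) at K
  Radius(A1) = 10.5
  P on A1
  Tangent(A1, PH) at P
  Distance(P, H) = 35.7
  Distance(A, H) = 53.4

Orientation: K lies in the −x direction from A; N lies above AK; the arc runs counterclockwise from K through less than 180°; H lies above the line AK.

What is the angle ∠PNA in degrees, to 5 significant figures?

36.965°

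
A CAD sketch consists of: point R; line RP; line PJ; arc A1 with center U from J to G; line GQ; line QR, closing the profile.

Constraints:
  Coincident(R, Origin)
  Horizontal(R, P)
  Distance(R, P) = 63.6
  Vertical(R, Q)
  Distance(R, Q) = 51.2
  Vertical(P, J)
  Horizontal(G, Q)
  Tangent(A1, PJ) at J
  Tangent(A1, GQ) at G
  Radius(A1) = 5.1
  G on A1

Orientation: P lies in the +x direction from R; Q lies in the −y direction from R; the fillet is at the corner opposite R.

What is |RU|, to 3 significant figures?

74.5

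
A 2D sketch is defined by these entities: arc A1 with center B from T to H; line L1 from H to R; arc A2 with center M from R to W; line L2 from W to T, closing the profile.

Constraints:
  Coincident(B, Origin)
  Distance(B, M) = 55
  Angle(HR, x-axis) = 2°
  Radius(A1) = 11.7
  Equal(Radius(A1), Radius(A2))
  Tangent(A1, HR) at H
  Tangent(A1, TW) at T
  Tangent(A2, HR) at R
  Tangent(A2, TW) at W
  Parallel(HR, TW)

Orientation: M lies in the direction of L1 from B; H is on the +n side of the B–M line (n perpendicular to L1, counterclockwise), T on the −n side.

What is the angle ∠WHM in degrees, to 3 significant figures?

11.0°

The slot axis is L1's direction at 2.0°, so u = (cos 2.0°, sin 2.0°) = (0.999, 0.0349) and n = (−sin 2.0°, cos 2.0°) = (-0.0349, 0.999). B is at the origin and M lies 55.0 along u from B, so M = 55.0·u = (55.0, 1.92). Tangency of A1 to both parallel lines with radius 11.7 puts H and T at B ± 11.7·n: H = (-0.408, 11.7), T = (0.408, -11.7). Equal radii place R and W the same way about M: R = M + 11.7·n = (54.6, 13.6), W = M − 11.7·n = (55.4, -9.77). Then cos ∠WHM = HW·HM / (|HW||HM|), giving 11.0°.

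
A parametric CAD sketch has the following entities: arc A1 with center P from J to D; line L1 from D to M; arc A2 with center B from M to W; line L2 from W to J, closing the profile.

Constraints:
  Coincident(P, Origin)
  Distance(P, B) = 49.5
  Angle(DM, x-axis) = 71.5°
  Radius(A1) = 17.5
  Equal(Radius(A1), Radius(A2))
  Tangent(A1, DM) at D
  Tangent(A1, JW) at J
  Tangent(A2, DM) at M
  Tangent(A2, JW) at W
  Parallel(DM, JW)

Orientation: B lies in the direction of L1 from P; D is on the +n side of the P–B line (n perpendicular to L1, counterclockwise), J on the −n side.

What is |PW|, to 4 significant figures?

52.50

Tangency of A1 to both parallel lines with radius 17.5 puts D and J at P ± 17.5·n: D = (-16.60, 5.553), J = (16.60, -5.553). Equal radii place M and W the same way about B: M = B + 17.5·n = (-0.8891, 52.49), W = B − 17.5·n = (32.30, 41.39). Then |PW| = |W − P| = 52.50.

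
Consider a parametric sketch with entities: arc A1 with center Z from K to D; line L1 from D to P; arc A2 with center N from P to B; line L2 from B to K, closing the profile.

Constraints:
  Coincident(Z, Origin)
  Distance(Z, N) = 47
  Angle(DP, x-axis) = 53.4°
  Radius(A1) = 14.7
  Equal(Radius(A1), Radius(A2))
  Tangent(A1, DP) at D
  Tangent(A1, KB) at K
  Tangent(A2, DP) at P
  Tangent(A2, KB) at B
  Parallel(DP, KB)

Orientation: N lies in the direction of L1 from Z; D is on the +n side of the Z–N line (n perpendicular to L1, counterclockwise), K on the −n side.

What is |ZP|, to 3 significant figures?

49.2

Tangency of A1 to both parallel lines with radius 14.7 puts D and K at Z ± 14.7·n: D = (-11.8, 8.76), K = (11.8, -8.76). Equal radii place P and B the same way about N: P = N + 14.7·n = (16.2, 46.5), B = N − 14.7·n = (39.8, 29.0). Then |ZP| = |P − Z| = 49.2.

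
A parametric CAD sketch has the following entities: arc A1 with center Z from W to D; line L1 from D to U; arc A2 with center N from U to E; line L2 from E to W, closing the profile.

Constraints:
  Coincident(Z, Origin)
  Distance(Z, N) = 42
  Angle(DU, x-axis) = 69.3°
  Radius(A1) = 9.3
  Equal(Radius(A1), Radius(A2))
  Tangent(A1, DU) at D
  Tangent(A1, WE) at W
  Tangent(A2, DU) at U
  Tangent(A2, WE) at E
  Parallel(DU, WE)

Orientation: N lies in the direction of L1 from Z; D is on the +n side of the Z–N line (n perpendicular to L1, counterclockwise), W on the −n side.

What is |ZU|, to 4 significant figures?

43.02

The slot axis is L1's direction at 69.3°, so u = (cos 69.3°, sin 69.3°) = (0.3535, 0.9354) and n = (−sin 69.3°, cos 69.3°) = (-0.9354, 0.3535). Z is at the origin and N lies 42.0 along u from Z, so N = 42.0·u = (14.85, 39.29). Tangency of A1 to both parallel lines with radius 9.3 puts D and W at Z ± 9.3·n: D = (-8.700, 3.287), W = (8.700, -3.287). Equal radii place U and E the same way about N: U = N + 9.3·n = (6.146, 42.58), E = N − 9.3·n = (23.55, 36.00). Then |ZU| = |U − Z| = 43.02.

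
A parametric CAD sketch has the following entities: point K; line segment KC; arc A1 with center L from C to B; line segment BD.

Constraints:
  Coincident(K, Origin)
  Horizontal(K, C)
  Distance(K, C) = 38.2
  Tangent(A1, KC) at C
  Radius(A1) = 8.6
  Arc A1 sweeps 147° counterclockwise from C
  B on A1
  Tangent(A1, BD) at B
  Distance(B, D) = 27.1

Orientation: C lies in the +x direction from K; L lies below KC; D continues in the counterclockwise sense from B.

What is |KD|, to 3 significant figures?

64.0

K is at the origin; K and C share the same y with |KC| = 38.2 and C on the +x side, so C = (38.2, 0.00). The tangent condition forces LC to be normal to KC, so L = C + (0, -8.6) = (38.2, -8.60). On A1, C sits at bearing 90° from L; a 147° counterclockwise sweep puts B at bearing 237°, so B = L + 8.6·(cos 237°, sin 237°) = (33.5, -15.8). Since A1 is tangent to BD there, LB ⟂ BD, so BD runs along (−sin 237°, cos 237°); with |BD| = 27.1, D = (56.2, -30.6). Then |KD| = |D − K| = 64.0.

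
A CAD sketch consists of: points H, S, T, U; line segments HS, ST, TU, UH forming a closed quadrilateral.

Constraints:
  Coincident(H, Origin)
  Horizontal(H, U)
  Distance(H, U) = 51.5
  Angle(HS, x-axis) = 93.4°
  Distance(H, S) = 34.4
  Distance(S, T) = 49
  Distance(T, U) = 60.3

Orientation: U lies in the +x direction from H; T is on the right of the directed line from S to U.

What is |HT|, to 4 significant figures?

16.04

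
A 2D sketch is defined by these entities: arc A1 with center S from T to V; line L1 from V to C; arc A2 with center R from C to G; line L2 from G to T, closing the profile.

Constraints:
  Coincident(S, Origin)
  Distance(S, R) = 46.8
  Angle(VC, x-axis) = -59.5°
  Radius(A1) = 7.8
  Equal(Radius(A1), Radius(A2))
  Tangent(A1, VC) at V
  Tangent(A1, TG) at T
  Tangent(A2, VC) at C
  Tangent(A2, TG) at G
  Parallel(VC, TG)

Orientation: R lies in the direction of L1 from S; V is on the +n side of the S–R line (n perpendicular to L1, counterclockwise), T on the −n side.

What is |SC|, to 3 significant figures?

47.4

Tangency of A1 to both parallel lines with radius 7.8 puts V and T at S ± 7.8·n: V = (6.72, 3.96), T = (-6.72, -3.96). Equal radii place C and G the same way about R: C = R + 7.8·n = (30.5, -36.4), G = R − 7.8·n = (17.0, -44.3). Then |SC| = |C − S| = 47.4.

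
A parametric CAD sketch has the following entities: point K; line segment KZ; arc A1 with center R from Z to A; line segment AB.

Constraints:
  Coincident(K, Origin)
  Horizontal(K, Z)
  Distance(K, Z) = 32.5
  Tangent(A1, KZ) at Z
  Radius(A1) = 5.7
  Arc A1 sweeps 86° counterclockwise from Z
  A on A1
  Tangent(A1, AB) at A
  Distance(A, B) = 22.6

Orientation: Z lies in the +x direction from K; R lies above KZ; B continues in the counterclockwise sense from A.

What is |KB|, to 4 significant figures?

48.54

K is at the origin; K and Z share the same y with |KZ| = 32.5 and Z on the +x side, so Z = (32.50, 0.000). A1 meets KZ tangentially, so RZ is at right angles to KZ, so R = Z + (0, 5.7) = (32.50, 5.700). On A1, Z sits at bearing -90° from R; an 86° counterclockwise sweep puts A at bearing -4°, so A = R + 5.7·(cos -4°, sin -4°) = (38.19, 5.302). Tangency of A1 to AB means the radius RA is perpendicular to AB, so AB runs along (−sin -4°, cos -4°); with |AB| = 22.6, B = (39.76, 27.85). Then |KB| = |B − K| = 48.54.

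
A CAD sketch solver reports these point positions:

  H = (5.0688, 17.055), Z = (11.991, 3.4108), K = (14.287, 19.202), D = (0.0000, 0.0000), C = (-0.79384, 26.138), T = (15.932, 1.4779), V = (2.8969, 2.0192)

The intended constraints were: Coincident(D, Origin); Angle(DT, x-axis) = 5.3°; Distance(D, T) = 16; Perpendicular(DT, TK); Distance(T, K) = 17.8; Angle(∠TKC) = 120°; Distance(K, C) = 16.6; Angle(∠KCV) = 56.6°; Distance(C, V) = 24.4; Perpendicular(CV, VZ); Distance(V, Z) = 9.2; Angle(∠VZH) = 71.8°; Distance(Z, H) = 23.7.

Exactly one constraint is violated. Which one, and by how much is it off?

Distance(Z, H) = 23.7 — off by 8.40.

D = (0.00, 0.00) ✓; DT at 5.300° ✓; |DT| = 16.00 ✓; ∠(DT, TK) = 90.00° ✓; |TK| = 17.80 ✓; ∠TKC = 120.0° ✓; |KC| = 16.60 ✓; ∠KCV = 56.60° ✓; |CV| = 24.40 ✓; ∠(CV, VZ) = 90.00° ✓; |VZ| = 9.200 ✓; ∠VZH = 71.80° ✓; |ZH| = 15.30 ✗.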